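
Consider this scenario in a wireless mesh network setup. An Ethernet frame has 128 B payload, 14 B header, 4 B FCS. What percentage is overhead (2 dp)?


Given: payload = 128 B, header = 14 B, trailer = 4 B
Overhead bytes = header + trailer = 14 + 4 = 18
Total frame = payload + overhead = 128 + 18 = 146
Overhead % = 18 / 146 * 100 = 12.3288% -> 12.33% (2 dp)

12.33


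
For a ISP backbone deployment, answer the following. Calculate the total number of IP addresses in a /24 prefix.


Given: CIDR prefix /24
Host bits = 32 - 24 = 8
Total addresses = 2^8 = 256

256


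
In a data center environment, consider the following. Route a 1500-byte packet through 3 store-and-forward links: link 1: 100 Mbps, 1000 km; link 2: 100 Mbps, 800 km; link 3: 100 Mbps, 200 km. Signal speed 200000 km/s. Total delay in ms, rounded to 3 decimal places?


Packet = 1500 bytes = 12000 bits. Store-and-forward: sum (t_trans + t_prop) per link.
Link 1: t_trans = 12000/(100*10^6) s = 0.1200 ms; t_prop = 1000/200000 s = 5.0000 ms; subtotal = 5.1200 ms
Link 2: t_trans = 12000/(100*10^6) s = 0.1200 ms; t_prop = 800/200000 s = 4.0000 ms; subtotal = 4.1200 ms
Link 3: t_trans = 12000/(100*10^6) s = 0.1200 ms; t_prop = 200/200000 s = 1.0000 ms; subtotal = 1.1200 ms
End-to-end = 5.1200 + 4.1200 + 1.1200 = 10.3600 ms -> 10.360 ms (3 dp)

10.360


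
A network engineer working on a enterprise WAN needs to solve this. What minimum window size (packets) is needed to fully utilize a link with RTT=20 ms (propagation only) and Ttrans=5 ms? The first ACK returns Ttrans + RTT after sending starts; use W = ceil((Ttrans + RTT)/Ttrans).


Given: Ttrans = 5 ms, RTT = 20 ms (= 2 * Tprop, Tprop = 10 ms)
Time until first ACK returns = Ttrans + RTT = 5 + 20 = 25 ms
Need W * Ttrans >= Ttrans + RTT  ->  W >= (Ttrans + RTT) / Ttrans
(Ttrans + RTT) / Ttrans = 25 / 5 = 5
W_min = ceil(5) = 5

5


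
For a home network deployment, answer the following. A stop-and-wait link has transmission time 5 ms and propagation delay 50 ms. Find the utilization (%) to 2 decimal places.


Given: Ttrans = 5 ms, Tprop = 50 ms
RTT = 2 * Tprop = 2 * 50 = 100 ms
U = Ttrans / (Ttrans + RTT)
U = 5 / (5 + 100)
U = 5 / 105 = 0.047619
U% = 4.76%

4.76


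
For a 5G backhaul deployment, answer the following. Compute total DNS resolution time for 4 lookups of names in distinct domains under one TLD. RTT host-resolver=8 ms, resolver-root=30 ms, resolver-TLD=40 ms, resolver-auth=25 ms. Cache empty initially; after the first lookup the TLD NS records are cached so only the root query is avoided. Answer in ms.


Lookup 1 (cold cache): local + root + TLD + auth = 8 + 30 + 40 + 25 = 103 ms
Lookups 2..4 (TLD NS cached -> skip root; new domain -> still ask TLD and auth): local + TLD + auth = 8 + 40 + 25 = 73 ms each
Remaining 3 lookups: 3 * 73 = 219 ms
Total = 103 + 219 = 322 ms

322


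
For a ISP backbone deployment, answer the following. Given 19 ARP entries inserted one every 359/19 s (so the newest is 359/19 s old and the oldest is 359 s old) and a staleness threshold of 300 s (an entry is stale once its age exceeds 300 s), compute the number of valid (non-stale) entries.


Ages are k * 359/19 s for k = 1..19 (spacing = 18.8947 s).
Entry k is valid iff k * 359/19 <= 300 iff k <= 19 * 300 / 359 = 15.8774
n_valid = floor(15.8774) = 15
(n_stale = 19 - 15 = 4)

15


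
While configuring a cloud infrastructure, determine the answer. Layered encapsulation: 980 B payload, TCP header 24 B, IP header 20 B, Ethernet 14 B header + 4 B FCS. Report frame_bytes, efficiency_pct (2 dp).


TCP segment = 980 + 24 = 1004 B
IP packet = 1004 + 20 = 1024 B
Ethernet frame = 1024 + 14 + 4 = 1042 B
Efficiency = app / frame = 980 / 1042 = 0.940499 = 94.0499% -> 94.05% (2 dp)

1042, 94.05


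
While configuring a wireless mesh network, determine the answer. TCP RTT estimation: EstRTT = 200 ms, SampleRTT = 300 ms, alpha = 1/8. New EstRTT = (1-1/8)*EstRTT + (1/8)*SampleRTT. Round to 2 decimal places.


Given: EstRTT = 200 ms, SampleRTT = 300 ms, alpha = 1/8
New EstRTT = (1 - alpha) * EstRTT + alpha * SampleRTT
(7/8) * 200 = 175
(1/8) * 300 = 37.5
New EstRTT = 175 + 37.5 = 212.5 ms -> 212.50 ms (2 dp)

212.50


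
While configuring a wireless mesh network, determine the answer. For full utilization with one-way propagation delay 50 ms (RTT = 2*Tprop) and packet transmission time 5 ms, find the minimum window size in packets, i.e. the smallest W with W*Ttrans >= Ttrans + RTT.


Given: Ttrans = 5 ms, RTT = 100 ms (= 2 * Tprop, Tprop = 50 ms)
Time until first ACK returns = Ttrans + RTT = 5 + 100 = 105 ms
Need W * Ttrans >= Ttrans + RTT  ->  W >= (Ttrans + RTT) / Ttrans
(Ttrans + RTT) / Ttrans = 105 / 5 = 21
W_min = ceil(21) = 21

21


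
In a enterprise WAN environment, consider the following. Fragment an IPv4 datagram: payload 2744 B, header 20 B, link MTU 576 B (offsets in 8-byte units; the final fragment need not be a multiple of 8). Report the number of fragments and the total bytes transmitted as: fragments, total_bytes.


Max data per non-final fragment = floor((MTU - header)/8)*8 = floor((576 - 20)/8)*8 = floor(556/8)*8 = 552 B
Final fragment needs no 8-byte alignment: it can carry up to MTU - header = 556 B
Non-final fragments needed = ceil((payload - 556) / 552) = ceil(2188/552) = ceil(3.9638) = 4
Number of fragments = 4 + 1 = 5
Fragment sizes (data): 4 * 552 B + 536 B (last, 536 <= 556 OK)
Total bytes sent = payload + n_frags * header = 2744 + 5*20 = 2744 + 100 = 2844 B

5, 2844


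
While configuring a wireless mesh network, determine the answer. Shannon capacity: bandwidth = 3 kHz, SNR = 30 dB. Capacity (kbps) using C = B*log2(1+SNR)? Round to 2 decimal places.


Given: B = 3 kHz, SNR = 30 dB
SNR linear = 10^(30/10) = 1000
1 + SNR = 1001
log2(1001) = 9.9672262588
C = 3 * 1000 * 9.9672262588 = 29901.6788 bps
C = 29.901679 kbps -> 29.90 kbps (2 dp)

29.90


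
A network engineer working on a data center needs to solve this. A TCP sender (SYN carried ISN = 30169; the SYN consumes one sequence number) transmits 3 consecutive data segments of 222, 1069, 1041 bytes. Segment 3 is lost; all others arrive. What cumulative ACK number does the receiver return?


SYN uses sequence number 30169; first data byte = ISN + 1 = 30170.
Segment 1: SEQ = 30170, len = 222 B, covers [30170, 30391]
Segment 2: SEQ = 30392, len = 1069 B, covers [30392, 31460]
Segment 3: SEQ = 31461, len = 1041 B, covers [31461, 32501] [LOST]
In-order data received: bytes [30170, 31460] (segments 1..2).
Segment 3 missing -> gap begins at byte 31461.
Cumulative ACK = next expected in-order byte = 30170 + 222 + 1069 = 31461

31461


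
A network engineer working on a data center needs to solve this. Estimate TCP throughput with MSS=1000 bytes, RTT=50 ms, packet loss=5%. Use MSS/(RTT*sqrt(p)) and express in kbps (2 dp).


Given: MSS = 1000 bytes, RTT = 50 ms, loss = 5%
RTT in seconds = 50 / 1000 = 0.05
Loss rate = 5% = 0.05
sqrt(loss) = sqrt(0.05) = 0.223606797750
Throughput (bytes/s) = 1000 / (0.05 * 0.223606797750) = 89442.7191
Throughput (kbps) = 89442.7191 * 8 / 1000 = 715.541753 -> 715.54 kbps (2 dp)

715.54


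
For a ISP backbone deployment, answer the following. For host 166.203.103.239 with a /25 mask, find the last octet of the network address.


Given: IP = 166.203.103.239, prefix = /25
Subnet mask = 255.255.255.128
Last octet of IP: 239
Last octet of mask: 128
Network last octet = 239 AND 128 = 128

128


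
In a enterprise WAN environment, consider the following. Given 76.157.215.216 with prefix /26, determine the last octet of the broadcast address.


Given: IP = 76.157.215.216, prefix = /26
Host bits = 32 - 26 = 6
Network last octet = 216 AND mask = 192
Host part size = 2^6 - 1 = 63
Broadcast last octet = 192 OR 63 = 255

255


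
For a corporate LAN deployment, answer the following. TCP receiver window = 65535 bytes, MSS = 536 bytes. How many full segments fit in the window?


Given: RWND = 65535 bytes, MSS = 536 bytes
Full segments = floor(RWND / MSS)
Full segments = floor(65535 / 536)
Full segments = floor(122.2668) = 122

122


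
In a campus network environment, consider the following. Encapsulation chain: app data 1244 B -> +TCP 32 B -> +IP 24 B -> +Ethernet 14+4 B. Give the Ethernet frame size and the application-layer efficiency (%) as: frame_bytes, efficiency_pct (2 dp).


TCP segment = 1244 + 32 = 1276 B
IP packet = 1276 + 24 = 1300 B
Ethernet frame = 1300 + 14 + 4 = 1318 B
Efficiency = app / frame = 1244 / 1318 = 0.943854 = 94.3854% -> 94.39% (2 dp)

1318, 94.39


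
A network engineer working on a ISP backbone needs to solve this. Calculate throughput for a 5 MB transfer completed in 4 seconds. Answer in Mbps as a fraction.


Given: file = 5 MB, time = 4 s
File in Mb = 5 * 8 = 40 Mb
Throughput = 40 / 4 Mbps
Throughput = 10 Mbps

10


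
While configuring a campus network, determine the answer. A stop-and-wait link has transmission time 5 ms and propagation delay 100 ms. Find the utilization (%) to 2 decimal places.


Given: Ttrans = 5 ms, Tprop = 100 ms
RTT = 2 * Tprop = 2 * 100 = 200 ms
U = Ttrans / (Ttrans + RTT)
U = 5 / (5 + 200)
U = 5 / 205 = 0.02439
U% = 2.44%

2.44


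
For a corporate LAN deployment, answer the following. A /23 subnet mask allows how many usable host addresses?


Given: subnet mask /23
Host bits = 32 - 23 = 9
Total addresses = 2^9 = 512
Usable hosts = 512 - 2 (network + broadcast) = 510

510


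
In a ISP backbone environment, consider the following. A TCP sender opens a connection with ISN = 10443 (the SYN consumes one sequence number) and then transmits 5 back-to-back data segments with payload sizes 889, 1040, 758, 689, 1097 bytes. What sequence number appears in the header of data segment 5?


The SYN occupies sequence number ISN = 10443, so the first data byte is ISN + 1 = 10444.
SEQ of data segment i = (ISN + 1) + sum of payload sizes of segments 1..i-1.
Segment 1: SEQ = 10444, payload = 889 bytes
Segment 2: SEQ = 11333, payload = 1040 bytes
Segment 3: SEQ = 12373, payload = 758 bytes
Segment 4: SEQ = 13131, payload = 689 bytes
Segment 5: SEQ = 13820, payload = 1097 bytes
SEQ of segment 5 = 10444 + 889 + 1040 + 758 + 689 = 13820

13820


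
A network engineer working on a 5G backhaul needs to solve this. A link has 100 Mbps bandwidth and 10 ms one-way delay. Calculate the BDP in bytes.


Given: bandwidth = 100 Mbps, delay = 10 ms
BDP in bits = 100 * 10^6 * 10 / 1000
BDP in bits = 1000000
BDP in bytes = 1000000 / 8 = 125000

125000


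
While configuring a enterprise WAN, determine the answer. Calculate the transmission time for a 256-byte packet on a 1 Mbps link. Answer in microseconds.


Given: packet = 256 bytes, bandwidth = 1 Mbps
Packet in bits = 256 * 8 = 2048 bits
Bandwidth = 1 * 10^6 = 1000000 bps
Time = 2048 / 1000000 seconds
Time in us = 2048 * 10^6 / 1000000 = 2048

2048


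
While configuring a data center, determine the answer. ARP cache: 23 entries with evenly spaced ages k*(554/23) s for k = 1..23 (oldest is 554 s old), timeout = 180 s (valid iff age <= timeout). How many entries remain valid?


Ages are k * 554/23 s for k = 1..23 (spacing = 24.0870 s).
Entry k is valid iff k * 554/23 <= 180 iff k <= 23 * 180 / 554 = 7.4729
n_valid = floor(7.4729) = 7
(n_stale = 23 - 7 = 16)

7


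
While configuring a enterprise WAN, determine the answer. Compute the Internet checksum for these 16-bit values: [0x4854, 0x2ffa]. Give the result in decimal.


Given words: [0x4854, 0x2ffa]
Step 1: Sum all words
Raw sum = 18516 + 12282 = 30798
One's complement = ~30798 & 0xFFFF = 34737

34737


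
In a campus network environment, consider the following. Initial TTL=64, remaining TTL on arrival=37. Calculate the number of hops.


Given: initial TTL = 64, received TTL = 37
Hops = initial TTL - received TTL
Hops = 64 - 37 = 27

27


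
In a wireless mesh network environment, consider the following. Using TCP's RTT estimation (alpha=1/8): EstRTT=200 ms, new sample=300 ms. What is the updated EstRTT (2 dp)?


Given: EstRTT = 200 ms, SampleRTT = 300 ms, alpha = 1/8
New EstRTT = (1 - alpha) * EstRTT + alpha * SampleRTT
(7/8) * 200 = 175
(1/8) * 300 = 37.5
New EstRTT = 175 + 37.5 = 212.5 ms -> 212.50 ms (2 dp)

212.50


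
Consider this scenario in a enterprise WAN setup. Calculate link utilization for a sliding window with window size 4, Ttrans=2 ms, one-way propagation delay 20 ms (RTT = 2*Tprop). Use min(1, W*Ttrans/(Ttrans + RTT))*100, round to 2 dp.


Given: W = 4, Ttrans = 2 ms, RTT = 40 ms (= 2 * Tprop, Tprop = 20 ms)
Cycle time = Ttrans + RTT = 2 + 40 = 42 ms (first packet sent until its ACK returns)
W * Ttrans = 4 * 2 = 8 ms of sending per cycle
W * Ttrans / (Ttrans + RTT) = 8 / 42 = 0.190476
U = min(1, 0.190476) = 0.190476
U% = 19.05%

19.05


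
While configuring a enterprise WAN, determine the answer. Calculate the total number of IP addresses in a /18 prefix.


Given: CIDR prefix /18
Host bits = 32 - 18 = 14
Total addresses = 2^14 = 16384

16384


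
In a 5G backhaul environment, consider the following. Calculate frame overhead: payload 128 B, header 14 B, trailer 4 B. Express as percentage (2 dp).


Given: payload = 128 B, header = 14 B, trailer = 4 B
Overhead bytes = header + trailer = 14 + 4 = 18
Total frame = payload + overhead = 128 + 18 = 146
Overhead % = 18 / 146 * 100 = 12.3288% -> 12.33% (2 dp)

12.33


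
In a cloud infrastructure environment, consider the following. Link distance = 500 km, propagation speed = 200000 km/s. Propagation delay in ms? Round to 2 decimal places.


Given: distance = 500 km, speed = 200000 km/s
Delay = distance / speed = 500 / 200000 seconds
Delay in ms = 500 * 1000 / 200000
Delay = 2.5000 ms
Rounded to 2 dp = 2.50 ms

2.50


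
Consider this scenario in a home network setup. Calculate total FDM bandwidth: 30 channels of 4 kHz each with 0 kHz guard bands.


Given: 30 channels, 4 kHz each, guard = 0 kHz
Channel bandwidth = 30 * 4 = 120 kHz
Guard bands = 29 gaps * 0 kHz = 0 kHz
Total = 120 + 0 = 120 kHz

120


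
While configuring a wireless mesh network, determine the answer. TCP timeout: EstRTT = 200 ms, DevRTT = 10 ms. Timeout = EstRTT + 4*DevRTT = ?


Given: EstRTT = 200 ms, DevRTT = 10 ms
Timeout = EstRTT + 4 * DevRTT
4 * DevRTT = 4 * 10 = 40
Timeout = 200 + 40 = 240 ms

240


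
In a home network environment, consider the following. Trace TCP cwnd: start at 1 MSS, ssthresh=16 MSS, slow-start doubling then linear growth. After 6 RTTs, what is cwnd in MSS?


RTT 0: cwnd = 1 MSS (initial)
RTT 1: cwnd = 2 MSS (slow start, doubled)
RTT 2: cwnd = 4 MSS (slow start, doubled)
RTT 3: cwnd = 8 MSS (slow start, doubled)
RTT 4: cwnd = 16 MSS (slow start, doubled)
RTT 5: cwnd = 17 MSS (congestion avoidance, +1)
RTT 6: cwnd = 18 MSS (congestion avoidance, +1)

18


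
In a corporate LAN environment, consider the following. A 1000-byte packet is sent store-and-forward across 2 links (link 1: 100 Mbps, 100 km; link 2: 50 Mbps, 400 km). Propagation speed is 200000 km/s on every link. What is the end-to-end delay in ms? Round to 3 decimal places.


Packet = 1000 bytes = 8000 bits. Store-and-forward: sum (t_trans + t_prop) per link.
Link 1: t_trans = 8000/(100*10^6) s = 0.0800 ms; t_prop = 100/200000 s = 0.5000 ms; subtotal = 0.5800 ms
Link 2: t_trans = 8000/(50*10^6) s = 0.1600 ms; t_prop = 400/200000 s = 2.0000 ms; subtotal = 2.1600 ms
End-to-end = 0.5800 + 2.1600 = 2.7400 ms -> 2.740 ms (3 dp)

2.740


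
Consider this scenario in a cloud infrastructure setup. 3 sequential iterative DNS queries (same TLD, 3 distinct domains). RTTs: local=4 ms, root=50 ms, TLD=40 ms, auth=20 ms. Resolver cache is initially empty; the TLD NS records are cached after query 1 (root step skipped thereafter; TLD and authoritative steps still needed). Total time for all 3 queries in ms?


Lookup 1 (cold cache): local + root + TLD + auth = 4 + 50 + 40 + 20 = 114 ms
Lookups 2..3 (TLD NS cached -> skip root; new domain -> still ask TLD and auth): local + TLD + auth = 4 + 40 + 20 = 64 ms each
Remaining 2 lookups: 2 * 64 = 128 ms
Total = 114 + 128 = 242 ms

242


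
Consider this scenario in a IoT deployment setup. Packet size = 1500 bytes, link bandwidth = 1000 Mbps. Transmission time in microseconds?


Given: packet = 1500 bytes, bandwidth = 1000 Mbps
Packet in bits = 1500 * 8 = 12000 bits
Bandwidth = 1000 * 10^6 = 1000000000 bps
Time = 12000 / 1000000000 seconds
Time in us = 12000 * 10^6 / 1000000000 = 12

12


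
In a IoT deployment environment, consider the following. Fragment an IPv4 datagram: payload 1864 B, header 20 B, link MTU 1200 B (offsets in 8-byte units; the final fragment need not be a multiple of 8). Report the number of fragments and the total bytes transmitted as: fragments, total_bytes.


Max data per non-final fragment = floor((MTU - header)/8)*8 = floor((1200 - 20)/8)*8 = floor(1180/8)*8 = 1176 B
Final fragment needs no 8-byte alignment: it can carry up to MTU - header = 1180 B
Non-final fragments needed = ceil((payload - 1180) / 1176) = ceil(684/1176) = ceil(0.5816) = 1
Number of fragments = 1 + 1 = 2
Fragment sizes (data): 1 * 1176 B + 688 B (last, 688 <= 1180 OK)
Total bytes sent = payload + n_frags * header = 1864 + 2*20 = 1864 + 40 = 1904 B

2, 1904


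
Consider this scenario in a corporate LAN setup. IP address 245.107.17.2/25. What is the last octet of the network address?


Given: IP = 245.107.17.2, prefix = /25
Subnet mask = 255.255.255.128
Last octet of IP: 2
Last octet of mask: 128
Network last octet = 2 AND 128 = 0

0


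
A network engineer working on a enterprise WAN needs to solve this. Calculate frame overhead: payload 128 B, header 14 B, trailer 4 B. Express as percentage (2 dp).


Given: payload = 128 B, header = 14 B, trailer = 4 B
Overhead bytes = header + trailer = 14 + 4 = 18
Total frame = payload + overhead = 128 + 18 = 146
Overhead % = 18 / 146 * 100 = 12.3288% -> 12.33% (2 dp)

12.33


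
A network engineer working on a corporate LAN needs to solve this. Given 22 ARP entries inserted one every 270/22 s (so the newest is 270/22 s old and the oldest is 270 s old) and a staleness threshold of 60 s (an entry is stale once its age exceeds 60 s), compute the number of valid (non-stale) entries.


Ages are k * 270/22 s for k = 1..22 (spacing = 12.2727 s).
Entry k is valid iff k * 270/22 <= 60 iff k <= 22 * 60 / 270 = 4.8889
n_valid = floor(4.8889) = 4
(n_stale = 22 - 4 = 18)

4


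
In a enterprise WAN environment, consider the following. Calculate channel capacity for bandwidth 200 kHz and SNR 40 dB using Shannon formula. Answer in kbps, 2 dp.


Given: B = 200 kHz, SNR = 40 dB
SNR linear = 10^(40/10) = 10000
1 + SNR = 10001
log2(10001) = 13.2878566418
C = 200 * 1000 * 13.2878566418 = 2657571.3284 bps
C = 2657.571328 kbps -> 2657.57 kbps (2 dp)

2657.57


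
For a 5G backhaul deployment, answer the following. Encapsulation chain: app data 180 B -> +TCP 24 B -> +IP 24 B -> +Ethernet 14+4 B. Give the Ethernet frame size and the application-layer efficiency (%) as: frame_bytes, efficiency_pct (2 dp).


TCP segment = 180 + 24 = 204 B
IP packet = 204 + 24 = 228 B
Ethernet frame = 228 + 14 + 4 = 246 B
Efficiency = app / frame = 180 / 246 = 0.731707 = 73.1707% -> 73.17% (2 dp)

246, 73.17


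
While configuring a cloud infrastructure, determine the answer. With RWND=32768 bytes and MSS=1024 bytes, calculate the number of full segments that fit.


Given: RWND = 32768 bytes, MSS = 1024 bytes
Full segments = floor(RWND / MSS)
Full segments = floor(32768 / 1024)
Full segments = floor(32.0) = 32

32


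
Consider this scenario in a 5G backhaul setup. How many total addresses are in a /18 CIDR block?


Given: CIDR prefix /18
Host bits = 32 - 18 = 14
Total addresses = 2^14 = 16384

16384


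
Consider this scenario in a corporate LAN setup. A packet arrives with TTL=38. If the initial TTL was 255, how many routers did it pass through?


Given: initial TTL = 255, received TTL = 38
Hops = initial TTL - received TTL
Hops = 255 - 38 = 217

217


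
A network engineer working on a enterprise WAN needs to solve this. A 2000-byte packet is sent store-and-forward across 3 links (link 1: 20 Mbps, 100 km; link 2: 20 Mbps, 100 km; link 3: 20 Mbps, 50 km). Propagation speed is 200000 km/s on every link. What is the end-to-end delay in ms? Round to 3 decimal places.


Packet = 2000 bytes = 16000 bits. Store-and-forward: sum (t_trans + t_prop) per link.
Link 1: t_trans = 16000/(20*10^6) s = 0.8000 ms; t_prop = 100/200000 s = 0.5000 ms; subtotal = 1.3000 ms
Link 2: t_trans = 16000/(20*10^6) s = 0.8000 ms; t_prop = 100/200000 s = 0.5000 ms; subtotal = 1.3000 ms
Link 3: t_trans = 16000/(20*10^6) s = 0.8000 ms; t_prop = 50/200000 s = 0.2500 ms; subtotal = 1.0500 ms
End-to-end = 1.3000 + 1.3000 + 1.0500 = 3.6500 ms -> 3.650 ms (3 dp)

3.650


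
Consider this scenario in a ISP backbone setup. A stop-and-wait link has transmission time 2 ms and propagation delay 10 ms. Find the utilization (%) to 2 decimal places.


Given: Ttrans = 2 ms, Tprop = 10 ms
RTT = 2 * Tprop = 2 * 10 = 20 ms
U = Ttrans / (Ttrans + RTT)
U = 2 / (2 + 20)
U = 2 / 22 = 0.090909
U% = 9.09%

9.09


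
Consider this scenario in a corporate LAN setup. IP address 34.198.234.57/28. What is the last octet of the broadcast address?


Given: IP = 34.198.234.57, prefix = /28
Host bits = 32 - 28 = 4
Network last octet = 57 AND mask = 48
Host part size = 2^4 - 1 = 15
Broadcast last octet = 48 OR 15 = 63

63


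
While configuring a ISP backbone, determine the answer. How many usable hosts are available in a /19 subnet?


Given: subnet mask /19
Host bits = 32 - 19 = 13
Total addresses = 2^13 = 8192
Usable hosts = 8192 - 2 (network + broadcast) = 8190

8190


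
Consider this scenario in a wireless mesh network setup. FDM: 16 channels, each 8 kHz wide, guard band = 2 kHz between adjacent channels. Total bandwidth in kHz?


Given: 16 channels, 8 kHz each, guard = 2 kHz
Channel bandwidth = 16 * 8 = 128 kHz
Guard bands = 15 gaps * 2 kHz = 30 kHz
Total = 128 + 30 = 158 kHz

158


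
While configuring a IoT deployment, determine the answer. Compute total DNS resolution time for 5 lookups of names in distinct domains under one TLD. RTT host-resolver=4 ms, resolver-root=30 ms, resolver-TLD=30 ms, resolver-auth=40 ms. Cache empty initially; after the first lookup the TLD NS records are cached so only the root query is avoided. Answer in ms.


Lookup 1 (cold cache): local + root + TLD + auth = 4 + 30 + 30 + 40 = 104 ms
Lookups 2..5 (TLD NS cached -> skip root; new domain -> still ask TLD and auth): local + TLD + auth = 4 + 30 + 40 = 74 ms each
Remaining 4 lookups: 4 * 74 = 296 ms
Total = 104 + 296 = 400 ms

400


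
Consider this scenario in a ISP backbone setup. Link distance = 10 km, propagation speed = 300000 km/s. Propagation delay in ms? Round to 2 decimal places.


Given: distance = 10 km, speed = 300000 km/s
Delay = distance / speed = 10 / 300000 seconds
Delay in ms = 10 * 1000 / 300000
Delay = 0.0333 ms
Rounded to 2 dp = 0.03 ms

0.03


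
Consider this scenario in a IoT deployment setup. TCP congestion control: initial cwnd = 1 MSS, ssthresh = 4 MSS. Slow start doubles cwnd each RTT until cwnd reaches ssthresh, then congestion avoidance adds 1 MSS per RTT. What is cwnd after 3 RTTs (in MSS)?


RTT 0: cwnd = 1 MSS (initial)
RTT 1: cwnd = 2 MSS (slow start, doubled)
RTT 2: cwnd = 4 MSS (slow start, doubled)
RTT 3: cwnd = 5 MSS (congestion avoidance, +1)

5


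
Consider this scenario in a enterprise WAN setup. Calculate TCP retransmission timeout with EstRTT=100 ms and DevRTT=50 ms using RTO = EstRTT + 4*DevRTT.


Given: EstRTT = 100 ms, DevRTT = 50 ms
Timeout = EstRTT + 4 * DevRTT
4 * DevRTT = 4 * 50 = 200
Timeout = 100 + 200 = 300 ms

300


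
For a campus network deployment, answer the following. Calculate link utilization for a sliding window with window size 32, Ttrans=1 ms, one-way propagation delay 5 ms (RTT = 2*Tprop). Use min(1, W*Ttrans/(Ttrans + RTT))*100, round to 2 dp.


Given: W = 32, Ttrans = 1 ms, RTT = 10 ms (= 2 * Tprop, Tprop = 5 ms)
Cycle time = Ttrans + RTT = 1 + 10 = 11 ms (first packet sent until its ACK returns)
W * Ttrans = 32 * 1 = 32 ms of sending per cycle
W * Ttrans / (Ttrans + RTT) = 32 / 11 = 2.909091
U = min(1, 2.909091) = 1.000000
U% = 100.00%

100.00


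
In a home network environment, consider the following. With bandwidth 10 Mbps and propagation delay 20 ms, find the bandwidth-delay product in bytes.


Given: bandwidth = 10 Mbps, delay = 20 ms
BDP in bits = 10 * 10^6 * 20 / 1000
BDP in bits = 200000
BDP in bytes = 200000 / 8 = 25000

25000


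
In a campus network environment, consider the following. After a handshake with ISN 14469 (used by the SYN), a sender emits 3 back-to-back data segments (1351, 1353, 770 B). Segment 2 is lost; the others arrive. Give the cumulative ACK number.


SYN uses sequence number 14469; first data byte = ISN + 1 = 14470.
Segment 1: SEQ = 14470, len = 1351 B, covers [14470, 15820]
Segment 2: SEQ = 15821, len = 1353 B, covers [15821, 17173] [LOST]
Segment 3: SEQ = 17174, len = 770 B, covers [17174, 17943]
In-order data received: bytes [14470, 15820] (segments 1..1).
Segment 2 missing -> gap begins at byte 15821; later segments buffered out of order.
Cumulative ACK = next expected in-order byte = 14470 + 1351 = 15821

15821


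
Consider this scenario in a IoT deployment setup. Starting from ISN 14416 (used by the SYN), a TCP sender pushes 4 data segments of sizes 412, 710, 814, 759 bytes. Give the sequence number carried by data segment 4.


The SYN occupies sequence number ISN = 14416, so the first data byte is ISN + 1 = 14417.
SEQ of data segment i = (ISN + 1) + sum of payload sizes of segments 1..i-1.
Segment 1: SEQ = 14417, payload = 412 bytes
Segment 2: SEQ = 14829, payload = 710 bytes
Segment 3: SEQ = 15539, payload = 814 bytes
Segment 4: SEQ = 16353, payload = 759 bytes
SEQ of segment 4 = 14417 + 412 + 710 + 814 = 16353

16353


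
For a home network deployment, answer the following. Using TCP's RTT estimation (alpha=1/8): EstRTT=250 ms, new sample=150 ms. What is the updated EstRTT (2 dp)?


Given: EstRTT = 250 ms, SampleRTT = 150 ms, alpha = 1/8
New EstRTT = (1 - alpha) * EstRTT + alpha * SampleRTT
(7/8) * 250 = 218.75
(1/8) * 150 = 18.75
New EstRTT = 218.75 + 18.75 = 237.5 ms -> 237.50 ms (2 dp)

237.50


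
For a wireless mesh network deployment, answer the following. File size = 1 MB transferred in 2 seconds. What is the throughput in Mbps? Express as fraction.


Given: file = 1 MB, time = 2 s
File in Mb = 1 * 8 = 8 Mb
Throughput = 8 / 2 Mbps
Throughput = 4 Mbps

4


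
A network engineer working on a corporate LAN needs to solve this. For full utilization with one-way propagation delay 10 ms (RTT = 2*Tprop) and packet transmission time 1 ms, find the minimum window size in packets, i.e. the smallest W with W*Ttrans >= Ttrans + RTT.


Given: Ttrans = 1 ms, RTT = 20 ms (= 2 * Tprop, Tprop = 10 ms)
Time until first ACK returns = Ttrans + RTT = 1 + 20 = 21 ms
Need W * Ttrans >= Ttrans + RTT  ->  W >= (Ttrans + RTT) / Ttrans
(Ttrans + RTT) / Ttrans = 21 / 1 = 21
W_min = ceil(21) = 21

21


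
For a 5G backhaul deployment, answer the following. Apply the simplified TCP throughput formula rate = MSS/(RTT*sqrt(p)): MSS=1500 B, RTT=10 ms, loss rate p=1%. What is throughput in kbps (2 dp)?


Given: MSS = 1500 bytes, RTT = 10 ms, loss = 1%
RTT in seconds = 10 / 1000 = 0.01
Loss rate = 1% = 0.01
sqrt(loss) = sqrt(0.01) = 0.1
Throughput (bytes/s) = 1500 / (0.01 * 0.1) = 1500000.0000
Throughput (kbps) = 1500000.0000 * 8 / 1000 = 12000.000000 -> 12000.00 kbps (2 dp)

12000.00


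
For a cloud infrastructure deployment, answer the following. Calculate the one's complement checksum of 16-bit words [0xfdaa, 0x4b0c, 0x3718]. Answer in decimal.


Given words: [0xfdaa, 0x4b0c, 0x3718]
Step 1: Sum all words
Raw sum = 64938 + 19212 + 14104 = 98254
Step 2: Fold carry: (32718 + 1) = 32719
One's complement = ~32719 & 0xFFFF = 32816

32816


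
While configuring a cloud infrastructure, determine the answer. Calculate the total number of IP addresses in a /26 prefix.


Given: CIDR prefix /26
Host bits = 32 - 26 = 6
Total addresses = 2^6 = 64

64


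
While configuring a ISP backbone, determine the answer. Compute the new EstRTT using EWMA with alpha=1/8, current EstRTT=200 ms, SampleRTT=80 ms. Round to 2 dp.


Given: EstRTT = 200 ms, SampleRTT = 80 ms, alpha = 1/8
New EstRTT = (1 - alpha) * EstRTT + alpha * SampleRTT
(7/8) * 200 = 175
(1/8) * 80 = 10
New EstRTT = 175 + 10 = 185 ms -> 185.00 ms (2 dp)

185.00


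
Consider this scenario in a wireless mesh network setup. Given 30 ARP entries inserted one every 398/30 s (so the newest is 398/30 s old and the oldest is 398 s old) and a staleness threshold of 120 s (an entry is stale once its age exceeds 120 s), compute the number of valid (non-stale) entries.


Ages are k * 398/30 s for k = 1..30 (spacing = 13.2667 s).
Entry k is valid iff k * 398/30 <= 120 iff k <= 30 * 120 / 398 = 9.0452
n_valid = floor(9.0452) = 9
(n_stale = 30 - 9 = 21)

9


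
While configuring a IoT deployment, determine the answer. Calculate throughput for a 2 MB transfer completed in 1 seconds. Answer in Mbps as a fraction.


Given: file = 2 MB, time = 1 s
File in Mb = 2 * 8 = 16 Mb
Throughput = 16 / 1 Mbps
Throughput = 16 Mbps

16


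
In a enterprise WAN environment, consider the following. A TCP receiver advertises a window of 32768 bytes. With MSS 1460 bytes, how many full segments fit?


Given: RWND = 32768 bytes, MSS = 1460 bytes
Full segments = floor(RWND / MSS)
Full segments = floor(32768 / 1460)
Full segments = floor(22.4438) = 22

22


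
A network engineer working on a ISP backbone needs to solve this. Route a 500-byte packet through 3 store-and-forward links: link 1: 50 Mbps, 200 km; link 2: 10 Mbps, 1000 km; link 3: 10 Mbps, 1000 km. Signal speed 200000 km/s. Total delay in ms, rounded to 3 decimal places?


Packet = 500 bytes = 4000 bits. Store-and-forward: sum (t_trans + t_prop) per link.
Link 1: t_trans = 4000/(50*10^6) s = 0.0800 ms; t_prop = 200/200000 s = 1.0000 ms; subtotal = 1.0800 ms
Link 2: t_trans = 4000/(10*10^6) s = 0.4000 ms; t_prop = 1000/200000 s = 5.0000 ms; subtotal = 5.4000 ms
Link 3: t_trans = 4000/(10*10^6) s = 0.4000 ms; t_prop = 1000/200000 s = 5.0000 ms; subtotal = 5.4000 ms
End-to-end = 1.0800 + 5.4000 + 5.4000 = 11.8800 ms -> 11.880 ms (3 dp)

11.880


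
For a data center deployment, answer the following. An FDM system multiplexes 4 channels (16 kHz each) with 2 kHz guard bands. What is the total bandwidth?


Given: 4 channels, 16 kHz each, guard = 2 kHz
Channel bandwidth = 4 * 16 = 64 kHz
Guard bands = 3 gaps * 2 kHz = 6 kHz
Total = 64 + 6 = 70 kHz

70


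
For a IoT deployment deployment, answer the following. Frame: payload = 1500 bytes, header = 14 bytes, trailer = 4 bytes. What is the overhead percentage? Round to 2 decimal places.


Given: payload = 1500 B, header = 14 B, trailer = 4 B
Overhead bytes = header + trailer = 14 + 4 = 18
Total frame = payload + overhead = 1500 + 18 = 1518
Overhead % = 18 / 1518 * 100 = 1.1858% -> 1.19% (2 dp)

1.19


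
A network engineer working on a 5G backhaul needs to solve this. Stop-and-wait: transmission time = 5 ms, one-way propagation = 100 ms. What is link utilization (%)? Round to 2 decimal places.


Given: Ttrans = 5 ms, Tprop = 100 ms
RTT = 2 * Tprop = 2 * 100 = 200 ms
U = Ttrans / (Ttrans + RTT)
U = 5 / (5 + 200)
U = 5 / 205 = 0.02439
U% = 2.44%

2.44


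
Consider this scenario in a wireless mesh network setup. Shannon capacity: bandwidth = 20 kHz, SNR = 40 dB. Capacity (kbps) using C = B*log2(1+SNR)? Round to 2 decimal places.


Given: B = 20 kHz, SNR = 40 dB
SNR linear = 10^(40/10) = 10000
1 + SNR = 10001
log2(10001) = 13.2878566418
C = 20 * 1000 * 13.2878566418 = 265757.1328 bps
C = 265.757133 kbps -> 265.76 kbps (2 dp)

265.76


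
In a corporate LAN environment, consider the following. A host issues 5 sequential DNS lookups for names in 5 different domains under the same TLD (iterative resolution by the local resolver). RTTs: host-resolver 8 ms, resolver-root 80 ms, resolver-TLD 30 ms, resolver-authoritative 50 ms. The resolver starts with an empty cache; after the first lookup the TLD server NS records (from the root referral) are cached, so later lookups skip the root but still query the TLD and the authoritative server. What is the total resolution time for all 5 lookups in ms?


Lookup 1 (cold cache): local + root + TLD + auth = 8 + 80 + 30 + 50 = 168 ms
Lookups 2..5 (TLD NS cached -> skip root; new domain -> still ask TLD and auth): local + TLD + auth = 8 + 30 + 50 = 88 ms each
Remaining 4 lookups: 4 * 88 = 352 ms
Total = 168 + 352 = 520 ms

520


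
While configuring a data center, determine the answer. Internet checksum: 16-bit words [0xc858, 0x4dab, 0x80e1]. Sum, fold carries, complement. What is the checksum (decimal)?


Given words: [0xc858, 0x4dab, 0x80e1]
Step 1: Sum all words
Raw sum = 51288 + 19883 + 32993 = 104164
Step 2: Fold carry: (38628 + 1) = 38629
One's complement = ~38629 & 0xFFFF = 26906

26906


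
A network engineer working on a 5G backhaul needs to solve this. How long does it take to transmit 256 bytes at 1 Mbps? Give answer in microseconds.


Given: packet = 256 bytes, bandwidth = 1 Mbps
Packet in bits = 256 * 8 = 2048 bits
Bandwidth = 1 * 10^6 = 1000000 bps
Time = 2048 / 1000000 seconds
Time in us = 2048 * 10^6 / 1000000 = 2048

2048


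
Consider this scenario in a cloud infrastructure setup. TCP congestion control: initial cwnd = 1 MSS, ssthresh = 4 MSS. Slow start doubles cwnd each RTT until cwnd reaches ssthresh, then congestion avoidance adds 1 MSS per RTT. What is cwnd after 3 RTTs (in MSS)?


RTT 0: cwnd = 1 MSS (initial)
RTT 1: cwnd = 2 MSS (slow start, doubled)
RTT 2: cwnd = 4 MSS (slow start, doubled)
RTT 3: cwnd = 5 MSS (congestion avoidance, +1)

5


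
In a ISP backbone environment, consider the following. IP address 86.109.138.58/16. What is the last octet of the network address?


Given: IP = 86.109.138.58, prefix = /16
Subnet mask = 255.255.0.0
Last octet of IP: 58
Last octet of mask: 0
Network last octet = 58 AND 0 = 0

0


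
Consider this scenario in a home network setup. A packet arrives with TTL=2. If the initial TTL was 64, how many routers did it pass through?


Given: initial TTL = 64, received TTL = 2
Hops = initial TTL - received TTL
Hops = 64 - 2 = 62

62


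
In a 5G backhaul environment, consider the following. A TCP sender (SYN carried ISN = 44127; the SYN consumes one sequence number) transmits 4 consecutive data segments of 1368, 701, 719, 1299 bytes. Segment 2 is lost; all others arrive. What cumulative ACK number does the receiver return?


SYN uses sequence number 44127; first data byte = ISN + 1 = 44128.
Segment 1: SEQ = 44128, len = 1368 B, covers [44128, 45495]
Segment 2: SEQ = 45496, len = 701 B, covers [45496, 46196] [LOST]
Segment 3: SEQ = 46197, len = 719 B, covers [46197, 46915]
Segment 4: SEQ = 46916, len = 1299 B, covers [46916, 48214]
In-order data received: bytes [44128, 45495] (segments 1..1).
Segment 2 missing -> gap begins at byte 45496; later segments buffered out of order.
Cumulative ACK = next expected in-order byte = 44128 + 1368 = 45496

45496


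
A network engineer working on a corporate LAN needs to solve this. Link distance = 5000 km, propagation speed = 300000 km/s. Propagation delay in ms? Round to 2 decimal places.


Given: distance = 5000 km, speed = 300000 km/s
Delay = distance / speed = 5000 / 300000 seconds
Delay in ms = 5000 * 1000 / 300000
Delay = 16.6667 ms
Rounded to 2 dp = 16.67 ms

16.67


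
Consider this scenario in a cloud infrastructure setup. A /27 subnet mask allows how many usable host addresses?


Given: subnet mask /27
Host bits = 32 - 27 = 5
Total addresses = 2^5 = 32
Usable hosts = 32 - 2 (network + broadcast) = 30

30


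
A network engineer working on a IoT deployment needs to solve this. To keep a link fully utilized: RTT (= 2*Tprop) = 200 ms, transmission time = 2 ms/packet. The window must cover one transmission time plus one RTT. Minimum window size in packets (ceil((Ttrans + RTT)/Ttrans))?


Given: Ttrans = 2 ms, RTT = 200 ms (= 2 * Tprop, Tprop = 100 ms)
Time until first ACK returns = Ttrans + RTT = 2 + 200 = 202 ms
Need W * Ttrans >= Ttrans + RTT  ->  W >= (Ttrans + RTT) / Ttrans
(Ttrans + RTT) / Ttrans = 202 / 2 = 101
W_min = ceil(101) = 101

101


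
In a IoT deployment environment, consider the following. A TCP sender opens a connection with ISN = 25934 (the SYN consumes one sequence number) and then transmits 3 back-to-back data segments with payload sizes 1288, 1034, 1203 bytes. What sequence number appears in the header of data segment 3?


The SYN occupies sequence number ISN = 25934, so the first data byte is ISN + 1 = 25935.
SEQ of data segment i = (ISN + 1) + sum of payload sizes of segments 1..i-1.
Segment 1: SEQ = 25935, payload = 1288 bytes
Segment 2: SEQ = 27223, payload = 1034 bytes
Segment 3: SEQ = 28257, payload = 1203 bytes
SEQ of segment 3 = 25935 + 1288 + 1034 = 28257

28257


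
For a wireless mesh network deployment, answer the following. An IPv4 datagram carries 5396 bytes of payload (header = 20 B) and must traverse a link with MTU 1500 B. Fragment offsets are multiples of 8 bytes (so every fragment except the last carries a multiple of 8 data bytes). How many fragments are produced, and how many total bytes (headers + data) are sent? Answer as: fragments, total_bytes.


Max data per non-final fragment = floor((MTU - header)/8)*8 = floor((1500 - 20)/8)*8 = floor(1480/8)*8 = 1480 B
Final fragment needs no 8-byte alignment: it can carry up to MTU - header = 1480 B
Non-final fragments needed = ceil((payload - 1480) / 1480) = ceil(3916/1480) = ceil(2.6459) = 3
Number of fragments = 3 + 1 = 4
Fragment sizes (data): 3 * 1480 B + 956 B (last, 956 <= 1480 OK)
Total bytes sent = payload + n_frags * header = 5396 + 4*20 = 5396 + 80 = 5476 B

4, 5476


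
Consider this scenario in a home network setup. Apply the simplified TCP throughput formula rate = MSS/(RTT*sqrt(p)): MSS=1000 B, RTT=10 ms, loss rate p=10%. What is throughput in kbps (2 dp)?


Given: MSS = 1000 bytes, RTT = 10 ms, loss = 10%
RTT in seconds = 10 / 1000 = 0.01
Loss rate = 10% = 0.1
sqrt(loss) = sqrt(0.1) = 0.316227766017
Throughput (bytes/s) = 1000 / (0.01 * 0.316227766017) = 316227.7660
Throughput (kbps) = 316227.7660 * 8 / 1000 = 2529.822128 -> 2529.82 kbps (2 dp)

2529.82


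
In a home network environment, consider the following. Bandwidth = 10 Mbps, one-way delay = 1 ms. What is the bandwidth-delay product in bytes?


Given: bandwidth = 10 Mbps, delay = 1 ms
BDP in bits = 10 * 10^6 * 1 / 1000
BDP in bits = 10000
BDP in bytes = 10000 / 8 = 1250

1250


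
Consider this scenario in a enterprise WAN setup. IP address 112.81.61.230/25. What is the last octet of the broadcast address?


Given: IP = 112.81.61.230, prefix = /25
Host bits = 32 - 25 = 7
Network last octet = 230 AND mask = 128
Host part size = 2^7 - 1 = 127
Broadcast last octet = 128 OR 127 = 255

255


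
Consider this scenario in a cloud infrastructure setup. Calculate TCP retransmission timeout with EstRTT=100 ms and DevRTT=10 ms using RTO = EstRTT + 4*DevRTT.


Given: EstRTT = 100 ms, DevRTT = 10 ms
Timeout = EstRTT + 4 * DevRTT
4 * DevRTT = 4 * 10 = 40
Timeout = 100 + 40 = 140 ms

140


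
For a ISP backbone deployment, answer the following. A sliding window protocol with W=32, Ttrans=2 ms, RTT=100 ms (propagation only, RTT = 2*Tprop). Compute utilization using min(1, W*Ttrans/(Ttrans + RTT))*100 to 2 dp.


Given: W = 32, Ttrans = 2 ms, RTT = 100 ms (= 2 * Tprop, Tprop = 50 ms)
Cycle time = Ttrans + RTT = 2 + 100 = 102 ms (first packet sent until its ACK returns)
W * Ttrans = 32 * 2 = 64 ms of sending per cycle
W * Ttrans / (Ttrans + RTT) = 64 / 102 = 0.627451
U = min(1, 0.627451) = 0.627451
U% = 62.75%

62.75


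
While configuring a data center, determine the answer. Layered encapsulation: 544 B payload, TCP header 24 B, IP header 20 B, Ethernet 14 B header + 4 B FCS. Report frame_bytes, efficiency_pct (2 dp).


TCP segment = 544 + 24 = 568 B
IP packet = 568 + 20 = 588 B
Ethernet frame = 588 + 14 + 4 = 606 B
Efficiency = app / frame = 544 / 606 = 0.897690 = 89.7690% -> 89.77% (2 dp)

606, 89.77
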